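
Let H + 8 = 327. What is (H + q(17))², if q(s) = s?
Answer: 112896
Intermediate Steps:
H = 319 (H = -8 + 327 = 319)
(H + q(17))² = (319 + 17)² = 336² = 112896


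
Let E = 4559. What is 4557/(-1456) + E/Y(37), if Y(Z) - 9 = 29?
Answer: 461767/3952 ≈ 116.84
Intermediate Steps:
Y(Z) = 38 (Y(Z) = 9 + 29 = 38)
4557/(-1456) + E/Y(37) = 4557/(-1456) + 4559/38 = 4557*(-1/1456) + 4559*(1/38) = -651/208 + 4559/38 = 461767/3952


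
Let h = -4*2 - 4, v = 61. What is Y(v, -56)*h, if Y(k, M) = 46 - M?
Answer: -1224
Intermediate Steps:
h = -12 (h = -8 - 4 = -12)
Y(v, -56)*h = (46 - 1*(-56))*(-12) = (46 + 56)*(-12) = 102*(-12) = -1224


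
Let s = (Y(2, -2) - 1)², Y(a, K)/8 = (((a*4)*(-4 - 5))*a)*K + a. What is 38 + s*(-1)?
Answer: -5377723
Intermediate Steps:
Y(a, K) = 8*a - 288*K*a² (Y(a, K) = 8*((((a*4)*(-4 - 5))*a)*K + a) = 8*((((4*a)*(-9))*a)*K + a) = 8*(((-36*a)*a)*K + a) = 8*((-36*a²)*K + a) = 8*(-36*K*a² + a) = 8*(a - 36*K*a²) = 8*a - 288*K*a²)
s = 5377761 (s = (8*2*(1 - 36*(-2)*2) - 1)² = (8*2*(1 + 144) - 1)² = (8*2*145 - 1)² = (2320 - 1)² = 2319² = 5377761)
38 + s*(-1) = 38 + 5377761*(-1) = 38 - 5377761 = -5377723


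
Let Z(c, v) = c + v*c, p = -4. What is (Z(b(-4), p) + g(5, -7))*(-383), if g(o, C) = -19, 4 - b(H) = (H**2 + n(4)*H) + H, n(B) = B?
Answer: 16469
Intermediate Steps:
b(H) = 4 - H**2 - 5*H (b(H) = 4 - ((H**2 + 4*H) + H) = 4 - (H**2 + 5*H) = 4 + (-H**2 - 5*H) = 4 - H**2 - 5*H)
Z(c, v) = c + c*v
(Z(b(-4), p) + g(5, -7))*(-383) = ((4 - 1*(-4)**2 - 5*(-4))*(1 - 4) - 19)*(-383) = ((4 - 1*16 + 20)*(-3) - 19)*(-383) = ((4 - 16 + 20)*(-3) - 19)*(-383) = (8*(-3) - 19)*(-383) = (-24 - 19)*(-383) = -43*(-383) = 16469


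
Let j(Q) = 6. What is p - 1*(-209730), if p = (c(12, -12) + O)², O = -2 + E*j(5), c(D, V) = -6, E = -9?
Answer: 213574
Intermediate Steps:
O = -56 (O = -2 - 9*6 = -2 - 54 = -56)
p = 3844 (p = (-6 - 56)² = (-62)² = 3844)
p - 1*(-209730) = 3844 - 1*(-209730) = 3844 + 209730 = 213574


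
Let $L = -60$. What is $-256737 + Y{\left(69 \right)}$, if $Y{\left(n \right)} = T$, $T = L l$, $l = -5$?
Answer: $-256437$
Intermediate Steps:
$T = 300$ ($T = \left(-60\right) \left(-5\right) = 300$)
$Y{\left(n \right)} = 300$
$-256737 + Y{\left(69 \right)} = -256737 + 300 = -256437$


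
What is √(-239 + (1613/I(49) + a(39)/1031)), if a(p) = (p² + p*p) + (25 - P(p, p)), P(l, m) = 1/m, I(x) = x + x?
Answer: I*√69577340371890/562926 ≈ 14.818*I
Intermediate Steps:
I(x) = 2*x
a(p) = 25 - 1/p + 2*p² (a(p) = (p² + p*p) + (25 - 1/p) = (p² + p²) + (25 - 1/p) = 2*p² + (25 - 1/p) = 25 - 1/p + 2*p²)
√(-239 + (1613/I(49) + a(39)/1031)) = √(-239 + (1613/((2*49)) + (25 - 1/39 + 2*39²)/1031)) = √(-239 + (1613/98 + (25 - 1*1/39 + 2*1521)*(1/1031))) = √(-239 + (1613*(1/98) + (25 - 1/39 + 3042)*(1/1031))) = √(-239 + (1613/98 + (119612/39)*(1/1031))) = √(-239 + (1613/98 + 119612/40209)) = √(-239 + 76579093/3940482) = √(-865196105/3940482) = I*√69577340371890/562926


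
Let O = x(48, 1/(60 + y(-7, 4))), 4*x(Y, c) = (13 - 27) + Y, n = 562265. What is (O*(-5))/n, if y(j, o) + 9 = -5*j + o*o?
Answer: -17/224906 ≈ -7.5587e-5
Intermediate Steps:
y(j, o) = -9 + o² - 5*j (y(j, o) = -9 + (-5*j + o*o) = -9 + (-5*j + o²) = -9 + (o² - 5*j) = -9 + o² - 5*j)
x(Y, c) = -7/2 + Y/4 (x(Y, c) = ((13 - 27) + Y)/4 = (-14 + Y)/4 = -7/2 + Y/4)
O = 17/2 (O = -7/2 + (¼)*48 = -7/2 + 12 = 17/2 ≈ 8.5000)
(O*(-5))/n = ((17/2)*(-5))/562265 = -85/2*1/562265 = -17/224906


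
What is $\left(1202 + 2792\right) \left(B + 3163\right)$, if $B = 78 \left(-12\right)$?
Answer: $8894638$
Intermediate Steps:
$B = -936$
$\left(1202 + 2792\right) \left(B + 3163\right) = \left(1202 + 2792\right) \left(-936 + 3163\right) = 3994 \cdot 2227 = 8894638$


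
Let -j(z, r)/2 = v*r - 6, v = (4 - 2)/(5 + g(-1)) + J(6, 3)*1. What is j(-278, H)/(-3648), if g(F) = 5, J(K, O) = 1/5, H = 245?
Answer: 23/456 ≈ 0.050439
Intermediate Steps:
J(K, O) = ⅕ (J(K, O) = 1*(⅕) = ⅕)
v = ⅖ (v = (4 - 2)/(5 + 5) + (⅕)*1 = 2/10 + ⅕ = 2*(⅒) + ⅕ = ⅕ + ⅕ = ⅖ ≈ 0.40000)
j(z, r) = 12 - 4*r/5 (j(z, r) = -2*(2*r/5 - 6) = -2*(-6 + 2*r/5) = 12 - 4*r/5)
j(-278, H)/(-3648) = (12 - ⅘*245)/(-3648) = (12 - 196)*(-1/3648) = -184*(-1/3648) = 23/456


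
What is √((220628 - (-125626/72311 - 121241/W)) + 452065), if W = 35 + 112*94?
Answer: √392472050888697479969934/763821093 ≈ 820.19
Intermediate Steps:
W = 10563 (W = 35 + 10528 = 10563)
√((220628 - (-125626/72311 - 121241/W)) + 452065) = √((220628 - (-125626/72311 - 121241/10563)) + 452065) = √((220628 - 1*(-10094045389/763821093)) + 452065) = √((220628 + 10094045389/763821093) + 452065) = √(168530414151793/763821093 + 452065) = √(513827196558838/763821093) = √392472050888697479969934/763821093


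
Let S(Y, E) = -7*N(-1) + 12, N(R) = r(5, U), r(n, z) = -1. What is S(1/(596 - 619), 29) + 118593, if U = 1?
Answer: 118612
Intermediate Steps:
N(R) = -1
S(Y, E) = 19 (S(Y, E) = -7*(-1) + 12 = 7 + 12 = 19)
S(1/(596 - 619), 29) + 118593 = 19 + 118593 = 118612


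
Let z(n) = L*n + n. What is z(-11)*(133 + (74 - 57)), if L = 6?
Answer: -11550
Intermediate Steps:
z(n) = 7*n (z(n) = 6*n + n = 7*n)
z(-11)*(133 + (74 - 57)) = (7*(-11))*(133 + (74 - 57)) = -77*(133 + 17) = -77*150 = -11550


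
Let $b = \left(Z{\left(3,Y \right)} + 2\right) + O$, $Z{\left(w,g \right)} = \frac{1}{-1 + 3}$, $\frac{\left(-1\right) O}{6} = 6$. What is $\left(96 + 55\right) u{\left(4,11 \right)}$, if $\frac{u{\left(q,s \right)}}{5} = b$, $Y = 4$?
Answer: $- \frac{50585}{2} \approx -25293.0$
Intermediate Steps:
$O = -36$ ($O = \left(-6\right) 6 = -36$)
$Z{\left(w,g \right)} = \frac{1}{2}$
$b = - \frac{67}{2}$ ($b = \left(\frac{1}{2} + 2\right) - 36 = \frac{5}{2} - 36 = - \frac{67}{2} \approx -33.5$)
$u{\left(q,s \right)} = - \frac{335}{2}$ ($u{\left(q,s \right)} = 5 \left(- \frac{67}{2}\right) = - \frac{335}{2}$)
$\left(96 + 55\right) u{\left(4,11 \right)} = \left(96 + 55\right) \left(- \frac{335}{2}\right) = 151 \left(- \frac{335}{2}\right) = - \frac{50585}{2}$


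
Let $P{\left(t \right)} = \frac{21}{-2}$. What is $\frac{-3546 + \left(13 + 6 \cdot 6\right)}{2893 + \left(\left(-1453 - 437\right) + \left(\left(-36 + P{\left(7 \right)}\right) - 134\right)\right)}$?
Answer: $- \frac{6994}{1645} \approx -4.2517$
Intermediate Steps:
$P{\left(t \right)} = - \frac{21}{2}$ ($P{\left(t \right)} = 21 \left(- \frac{1}{2}\right) = - \frac{21}{2}$)
$\frac{-3546 + \left(13 + 6 \cdot 6\right)}{2893 + \left(\left(-1453 - 437\right) + \left(\left(-36 + P{\left(7 \right)}\right) - 134\right)\right)} = \frac{-3546 + \left(13 + 6 \cdot 6\right)}{2893 - \frac{4141}{2}} = \frac{-3546 + \left(13 + 36\right)}{2893 - \frac{4141}{2}} = \frac{-3546 + 49}{2893 - \frac{4141}{2}} = - \frac{3497}{2893 - \frac{4141}{2}} = - \frac{3497}{\frac{1645}{2}} = \left(-3497\right) \frac{2}{1645} = - \frac{6994}{1645}$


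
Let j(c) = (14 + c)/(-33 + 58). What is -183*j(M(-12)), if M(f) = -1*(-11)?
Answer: -183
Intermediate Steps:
M(f) = 11
j(c) = 14/25 + c/25 (j(c) = (14 + c)/25 = (14 + c)*(1/25) = 14/25 + c/25)
-183*j(M(-12)) = -183*(14/25 + (1/25)*11) = -183*(14/25 + 11/25) = -183*1 = -183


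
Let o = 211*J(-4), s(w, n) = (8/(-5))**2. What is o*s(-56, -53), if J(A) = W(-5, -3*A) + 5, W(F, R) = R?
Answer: 229568/25 ≈ 9182.7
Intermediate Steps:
s(w, n) = 64/25 (s(w, n) = (8*(-1/5))**2 = (-8/5)**2 = 64/25)
J(A) = 5 - 3*A (J(A) = -3*A + 5 = 5 - 3*A)
o = 3587 (o = 211*(5 - 3*(-4)) = 211*(5 + 12) = 211*17 = 3587)
o*s(-56, -53) = 3587*(64/25) = 229568/25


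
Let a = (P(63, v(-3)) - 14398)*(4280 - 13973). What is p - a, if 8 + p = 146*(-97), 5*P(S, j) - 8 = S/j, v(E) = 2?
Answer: -1394974093/10 ≈ -1.3950e+8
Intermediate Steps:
P(S, j) = 8/5 + S/(5*j) (P(S, j) = 8/5 + (S/j)/5 = 8/5 + S/(5*j))
a = 1394832393/10 (a = ((⅕)*(63 + 8*2)/2 - 14398)*(4280 - 13973) = ((⅕)*(½)*(63 + 16) - 14398)*(-9693) = ((⅕)*(½)*79 - 14398)*(-9693) = (79/10 - 14398)*(-9693) = -143901/10*(-9693) = 1394832393/10 ≈ 1.3948e+8)
p = -14170 (p = -8 + 146*(-97) = -8 - 14162 = -14170)
p - a = -14170 - 1*1394832393/10 = -14170 - 1394832393/10 = -1394974093/10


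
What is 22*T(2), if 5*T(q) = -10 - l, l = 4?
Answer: -308/5 ≈ -61.600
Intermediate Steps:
T(q) = -14/5 (T(q) = (-10 - 1*4)/5 = (-10 - 4)/5 = (⅕)*(-14) = -14/5)
22*T(2) = 22*(-14/5) = -308/5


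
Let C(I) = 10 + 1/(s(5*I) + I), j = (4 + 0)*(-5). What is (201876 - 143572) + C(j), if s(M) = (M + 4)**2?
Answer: 536255545/9196 ≈ 58314.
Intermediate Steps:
s(M) = (4 + M)**2
j = -20 (j = 4*(-5) = -20)
C(I) = 10 + 1/(I + (4 + 5*I)**2) (C(I) = 10 + 1/((4 + 5*I)**2 + I) = 10 + 1/(I + (4 + 5*I)**2))
(201876 - 143572) + C(j) = (201876 - 143572) + (161 + 250*(-20)**2 + 410*(-20))/(16 + 25*(-20)**2 + 41*(-20)) = 58304 + (161 + 250*400 - 8200)/(16 + 25*400 - 820) = 58304 + (161 + 100000 - 8200)/(16 + 10000 - 820) = 58304 + 91961/9196 = 536255545/9196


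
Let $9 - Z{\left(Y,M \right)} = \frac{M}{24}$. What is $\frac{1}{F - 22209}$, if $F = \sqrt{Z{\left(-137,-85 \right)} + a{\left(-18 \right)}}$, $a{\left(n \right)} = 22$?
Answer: $- \frac{533016}{11837751515} - \frac{2 \sqrt{4974}}{11837751515} \approx -4.5039 \cdot 10^{-5}$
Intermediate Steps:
$Z{\left(Y,M \right)} = 9 - \frac{M}{24}$
$F = \frac{\sqrt{4974}}{12}$ ($F = \sqrt{\left(9 - - \frac{85}{24}\right) + 22} = \sqrt{\left(9 + \frac{85}{24}\right) + 22} = \sqrt{\frac{301}{24} + 22} = \sqrt{\frac{829}{24}} = \frac{\sqrt{4974}}{12} \approx 5.8772$)
$\frac{1}{F - 22209} = \frac{1}{\frac{\sqrt{4974}}{12} - 22209} = \frac{1}{-22209 + \frac{\sqrt{4974}}{12}}$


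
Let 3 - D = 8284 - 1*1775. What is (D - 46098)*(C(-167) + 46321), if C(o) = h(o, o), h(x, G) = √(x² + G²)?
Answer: -2436669884 - 8784868*√2 ≈ -2.4491e+9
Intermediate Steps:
D = -6506 (D = 3 - (8284 - 1*1775) = 3 - (8284 - 1775) = 3 - 1*6509 = 3 - 6509 = -6506)
h(x, G) = √(G² + x²)
C(o) = √2*√(o²) (C(o) = √(o² + o²) = √(2*o²) = √2*√(o²))
(D - 46098)*(C(-167) + 46321) = (-6506 - 46098)*(√2*√((-167)²) + 46321) = -52604*(√2*√27889 + 46321) = -52604*(√2*167 + 46321) = -52604*(167*√2 + 46321) = -52604*(46321 + 167*√2) = -2436669884 - 8784868*√2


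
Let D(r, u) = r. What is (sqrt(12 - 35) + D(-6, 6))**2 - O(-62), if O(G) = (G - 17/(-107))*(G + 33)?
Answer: -190502/107 - 12*I*sqrt(23) ≈ -1780.4 - 57.55*I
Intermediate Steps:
O(G) = (33 + G)*(17/107 + G) (O(G) = (G - 17*(-1/107))*(33 + G) = (G + 17/107)*(33 + G) = (17/107 + G)*(33 + G) = (33 + G)*(17/107 + G))
(sqrt(12 - 35) + D(-6, 6))**2 - O(-62) = (sqrt(12 - 35) - 6)**2 - (561/107 + (-62)**2 + (3548/107)*(-62)) = (sqrt(-23) - 6)**2 - (561/107 + 3844 - 219976/107) = (I*sqrt(23) - 6)**2 - 1*191893/107 = (-6 + I*sqrt(23))**2 - 191893/107 = -191893/107 + (-6 + I*sqrt(23))**2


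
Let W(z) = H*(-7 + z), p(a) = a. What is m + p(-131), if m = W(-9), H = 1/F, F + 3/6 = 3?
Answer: -687/5 ≈ -137.40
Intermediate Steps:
F = 5/2 (F = -½ + 3 = 5/2 ≈ 2.5000)
H = ⅖ (H = 1/(5/2) = ⅖ ≈ 0.40000)
W(z) = -14/5 + 2*z/5 (W(z) = 2*(-7 + z)/5 = -14/5 + 2*z/5)
m = -32/5 (m = -14/5 + (⅖)*(-9) = -14/5 - 18/5 = -32/5 ≈ -6.4000)
m + p(-131) = -32/5 - 131 = -687/5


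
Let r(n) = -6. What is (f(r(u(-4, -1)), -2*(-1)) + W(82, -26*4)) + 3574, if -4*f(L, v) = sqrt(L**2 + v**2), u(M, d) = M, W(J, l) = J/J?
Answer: 3575 - sqrt(10)/2 ≈ 3573.4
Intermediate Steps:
W(J, l) = 1
f(L, v) = -sqrt(L**2 + v**2)/4
(f(r(u(-4, -1)), -2*(-1)) + W(82, -26*4)) + 3574 = (-sqrt((-6)**2 + (-2*(-1))**2)/4 + 1) + 3574 = (-sqrt(36 + 2**2)/4 + 1) + 3574 = (-sqrt(36 + 4)/4 + 1) + 3574 = (-sqrt(10)/2 + 1) + 3574 = (1 - sqrt(10)/2) + 3574 = 3575 - sqrt(10)/2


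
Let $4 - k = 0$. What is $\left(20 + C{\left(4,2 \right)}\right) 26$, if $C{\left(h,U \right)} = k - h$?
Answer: $520$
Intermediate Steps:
$k = 4$ ($k = 4 - 0 = 4 + 0 = 4$)
$C{\left(h,U \right)} = 4 - h$
$\left(20 + C{\left(4,2 \right)}\right) 26 = \left(20 + \left(4 - 4\right)\right) 26 = \left(20 + 0\right) 26 = 20 \cdot 26 = 520$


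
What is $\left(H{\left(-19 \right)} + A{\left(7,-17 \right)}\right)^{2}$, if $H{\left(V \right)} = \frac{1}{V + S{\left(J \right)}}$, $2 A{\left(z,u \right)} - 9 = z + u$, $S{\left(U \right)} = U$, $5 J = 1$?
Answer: $\frac{676}{2209} \approx 0.30602$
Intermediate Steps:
$J = \frac{1}{5}$ ($J = \frac{1}{5} \cdot 1 = \frac{1}{5} \approx 0.2$)
$A{\left(z,u \right)} = \frac{9}{2} + \frac{u}{2} + \frac{z}{2}$ ($A{\left(z,u \right)} = \frac{9}{2} + \frac{z + u}{2} = \frac{9}{2} + \frac{u + z}{2} = \frac{9}{2} + \left(\frac{u}{2} + \frac{z}{2}\right) = \frac{9}{2} + \frac{u}{2} + \frac{z}{2}$)
$H{\left(V \right)} = \frac{1}{\frac{1}{5} + V}$ ($H{\left(V \right)} = \frac{1}{V + \frac{1}{5}} = \frac{1}{\frac{1}{5} + V}$)
$\left(H{\left(-19 \right)} + A{\left(7,-17 \right)}\right)^{2} = \left(\frac{5}{1 + 5 \left(-19\right)} + \left(\frac{9}{2} + \frac{1}{2} \left(-17\right) + \frac{1}{2} \cdot 7\right)\right)^{2} = \left(\frac{5}{1 - 95} + \left(\frac{9}{2} - \frac{17}{2} + \frac{7}{2}\right)\right)^{2} = \left(\frac{5}{-94} - \frac{1}{2}\right)^{2} = \left(5 \left(- \frac{1}{94}\right) - \frac{1}{2}\right)^{2} = \left(- \frac{5}{94} - \frac{1}{2}\right)^{2} = \left(- \frac{26}{47}\right)^{2} = \frac{676}{2209}$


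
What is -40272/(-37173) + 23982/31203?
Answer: 238676678/128878791 ≈ 1.8519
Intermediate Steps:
-40272/(-37173) + 23982/31203 = -40272*(-1/37173) + 23982*(1/31203) = 13424/12391 + 7994/10401 = 238676678/128878791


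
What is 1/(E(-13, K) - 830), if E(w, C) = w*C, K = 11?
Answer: -1/973 ≈ -0.0010277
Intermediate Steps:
E(w, C) = C*w
1/(E(-13, K) - 830) = 1/(11*(-13) - 830) = 1/(-143 - 830) = 1/(-973) = -1/973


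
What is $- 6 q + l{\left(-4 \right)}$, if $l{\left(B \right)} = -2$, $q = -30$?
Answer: $178$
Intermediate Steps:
$- 6 q + l{\left(-4 \right)} = \left(-6\right) \left(-30\right) - 2 = 180 - 2 = 178$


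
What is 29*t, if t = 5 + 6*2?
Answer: 493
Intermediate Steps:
t = 17 (t = 5 + 12 = 17)
29*t = 29*17 = 493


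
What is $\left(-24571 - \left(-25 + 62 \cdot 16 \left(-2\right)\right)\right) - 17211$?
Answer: $-39773$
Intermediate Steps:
$\left(-24571 - \left(-25 + 62 \cdot 16 \left(-2\right)\right)\right) - 17211 = \left(-24571 + \left(25 - -1984\right)\right) - 17211 = \left(-24571 + \left(25 + 1984\right)\right) - 17211 = \left(-24571 + 2009\right) - 17211 = -22562 - 17211 = -39773$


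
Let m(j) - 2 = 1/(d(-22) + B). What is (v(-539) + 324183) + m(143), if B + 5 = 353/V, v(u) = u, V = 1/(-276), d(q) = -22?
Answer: 31540920929/97455 ≈ 3.2365e+5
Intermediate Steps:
V = -1/276 ≈ -0.0036232
B = -97433 (B = -5 + 353/(-1/276) = -5 + 353*(-276) = -5 - 97428 = -97433)
m(j) = 194909/97455 (m(j) = 2 + 1/(-22 - 97433) = 2 + 1/(-97455) = 2 - 1/97455 = 194909/97455)
(v(-539) + 324183) + m(143) = (-539 + 324183) + 194909/97455 = 323644 + 194909/97455 = 31540920929/97455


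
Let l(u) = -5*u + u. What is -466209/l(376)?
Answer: 466209/1504 ≈ 309.98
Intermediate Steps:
l(u) = -4*u
-466209/l(376) = -466209/((-4*376)) = -466209/(-1504) = -466209*(-1/1504) = 466209/1504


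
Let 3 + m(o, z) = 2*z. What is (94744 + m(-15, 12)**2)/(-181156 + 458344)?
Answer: 95185/277188 ≈ 0.34340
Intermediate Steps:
m(o, z) = -3 + 2*z
(94744 + m(-15, 12)**2)/(-181156 + 458344) = (94744 + (-3 + 2*12)**2)/(-181156 + 458344) = (94744 + (-3 + 24)**2)/277188 = (94744 + 21**2)*(1/277188) = (94744 + 441)*(1/277188) = 95185*(1/277188) = 95185/277188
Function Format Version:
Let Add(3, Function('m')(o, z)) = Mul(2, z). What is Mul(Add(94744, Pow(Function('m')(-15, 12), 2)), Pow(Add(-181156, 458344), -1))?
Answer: Rational(95185, 277188) ≈ 0.34340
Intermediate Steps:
Function('m')(o, z) = Add(-3, Mul(2, z))
Mul(Add(94744, Pow(Function('m')(-15, 12), 2)), Pow(Add(-181156, 458344), -1)) = Mul(Add(94744, Pow(Add(-3, Mul(2, 12)), 2)), Pow(Add(-181156, 458344), -1)) = Mul(Add(94744, Pow(Add(-3, 24), 2)), Pow(277188, -1)) = Mul(Add(94744, Pow(21, 2)), Rational(1, 277188)) = Mul(Add(94744, 441), Rational(1, 277188)) = Mul(95185, Rational(1, 277188)) = Rational(95185, 277188)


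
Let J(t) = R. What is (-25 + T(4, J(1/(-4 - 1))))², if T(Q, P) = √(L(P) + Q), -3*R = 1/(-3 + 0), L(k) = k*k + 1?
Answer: (225 - √406)²/81 ≈ 518.07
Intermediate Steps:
L(k) = 1 + k² (L(k) = k² + 1 = 1 + k²)
R = ⅑ (R = -1/(3*(-3 + 0)) = -⅓/(-3) = -⅓*(-⅓) = ⅑ ≈ 0.11111)
J(t) = ⅑
T(Q, P) = √(1 + Q + P²) (T(Q, P) = √((1 + P²) + Q) = √(1 + Q + P²))
(-25 + T(4, J(1/(-4 - 1))))² = (-25 + √(1 + 4 + (⅑)²))² = (-25 + √(1 + 4 + 1/81))² = (-25 + √(406/81))² = (-25 + √406/9)²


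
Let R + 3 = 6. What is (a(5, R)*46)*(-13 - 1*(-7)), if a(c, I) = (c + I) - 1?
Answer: -1932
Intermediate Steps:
R = 3 (R = -3 + 6 = 3)
a(c, I) = -1 + I + c (a(c, I) = (I + c) - 1 = -1 + I + c)
(a(5, R)*46)*(-13 - 1*(-7)) = ((-1 + 3 + 5)*46)*(-13 - 1*(-7)) = (7*46)*(-13 + 7) = 322*(-6) = -1932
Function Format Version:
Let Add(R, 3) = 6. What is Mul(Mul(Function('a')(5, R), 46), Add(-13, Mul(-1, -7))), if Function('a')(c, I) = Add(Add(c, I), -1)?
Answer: -1932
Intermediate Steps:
R = 3 (R = Add(-3, 6) = 3)
Function('a')(c, I) = Add(-1, I, c) (Function('a')(c, I) = Add(Add(I, c), -1) = Add(-1, I, c))
Mul(Mul(Function('a')(5, R), 46), Add(-13, Mul(-1, -7))) = Mul(Mul(Add(-1, 3, 5), 46), Add(-13, Mul(-1, -7))) = Mul(Mul(7, 46), Add(-13, 7)) = Mul(322, -6) = -1932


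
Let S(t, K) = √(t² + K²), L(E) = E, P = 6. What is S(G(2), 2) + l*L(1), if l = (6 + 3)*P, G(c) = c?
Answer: 54 + 2*√2 ≈ 56.828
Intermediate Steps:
l = 54 (l = (6 + 3)*6 = 9*6 = 54)
S(t, K) = √(K² + t²)
S(G(2), 2) + l*L(1) = √(2² + 2²) + 54*1 = √(4 + 4) + 54 = √8 + 54 = 2*√2 + 54 = 54 + 2*√2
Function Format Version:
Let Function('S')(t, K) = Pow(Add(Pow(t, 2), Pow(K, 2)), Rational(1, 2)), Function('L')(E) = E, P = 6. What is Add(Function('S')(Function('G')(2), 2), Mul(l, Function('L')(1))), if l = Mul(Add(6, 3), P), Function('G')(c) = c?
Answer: Add(54, Mul(2, Pow(2, Rational(1, 2)))) ≈ 56.828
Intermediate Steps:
l = 54 (l = Mul(Add(6, 3), 6) = Mul(9, 6) = 54)
Function('S')(t, K) = Pow(Add(Pow(K, 2), Pow(t, 2)), Rational(1, 2))
Add(Function('S')(Function('G')(2), 2), Mul(l, Function('L')(1))) = Add(Pow(Add(Pow(2, 2), Pow(2, 2)), Rational(1, 2)), Mul(54, 1)) = Add(Pow(Add(4, 4), Rational(1, 2)), 54) = Add(Pow(8, Rational(1, 2)), 54) = Add(Mul(2, Pow(2, Rational(1, 2))), 54) = Add(54, Mul(2, Pow(2, Rational(1, 2))))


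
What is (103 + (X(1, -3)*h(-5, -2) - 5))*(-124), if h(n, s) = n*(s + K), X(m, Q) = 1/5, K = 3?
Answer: -12028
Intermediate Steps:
X(m, Q) = ⅕
h(n, s) = n*(3 + s) (h(n, s) = n*(s + 3) = n*(3 + s))
(103 + (X(1, -3)*h(-5, -2) - 5))*(-124) = (103 + ((-5*(3 - 2))/5 - 5))*(-124) = (103 + ((-5*1)/5 - 5))*(-124) = (103 + ((⅕)*(-5) - 5))*(-124) = (103 + (-1 - 5))*(-124) = (103 - 6)*(-124) = 97*(-124) = -12028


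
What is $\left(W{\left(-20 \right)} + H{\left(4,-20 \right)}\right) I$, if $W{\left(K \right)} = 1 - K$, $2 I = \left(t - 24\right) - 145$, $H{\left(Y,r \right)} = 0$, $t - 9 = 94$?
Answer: $-693$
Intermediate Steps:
$t = 103$ ($t = 9 + 94 = 103$)
$I = -33$ ($I = \frac{\left(103 - 24\right) - 145}{2} = \frac{79 - 145}{2} = \frac{1}{2} \left(-66\right) = -33$)
$\left(W{\left(-20 \right)} + H{\left(4,-20 \right)}\right) I = \left(\left(1 - -20\right) + 0\right) \left(-33\right) = \left(\left(1 + 20\right) + 0\right) \left(-33\right) = \left(21 + 0\right) \left(-33\right) = 21 \left(-33\right) = -693$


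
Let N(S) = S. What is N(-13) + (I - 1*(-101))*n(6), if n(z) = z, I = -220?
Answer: -727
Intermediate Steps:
N(-13) + (I - 1*(-101))*n(6) = -13 + (-220 - 1*(-101))*6 = -13 + (-220 + 101)*6 = -13 - 119*6 = -13 - 714 = -727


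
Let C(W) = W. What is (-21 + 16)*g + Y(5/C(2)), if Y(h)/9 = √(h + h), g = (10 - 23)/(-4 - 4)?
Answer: -65/8 + 9*√5 ≈ 12.000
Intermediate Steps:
g = 13/8 (g = -13/(-8) = -13*(-⅛) = 13/8 ≈ 1.6250)
Y(h) = 9*√2*√h (Y(h) = 9*√(h + h) = 9*√(2*h) = 9*(√2*√h) = 9*√2*√h)
(-21 + 16)*g + Y(5/C(2)) = (-21 + 16)*(13/8) + 9*√2*√(5/2) = -5*13/8 + 9*√2*√(5*(½)) = -65/8 + 9*√2*√(5/2) = -65/8 + 9*√2*(√10/2) = -65/8 + 9*√5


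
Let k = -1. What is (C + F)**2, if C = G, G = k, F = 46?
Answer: 2025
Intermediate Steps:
G = -1
C = -1
(C + F)**2 = (-1 + 46)**2 = 45**2 = 2025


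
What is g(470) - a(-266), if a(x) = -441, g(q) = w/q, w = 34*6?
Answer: 103737/235 ≈ 441.43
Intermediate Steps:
w = 204
g(q) = 204/q
g(470) - a(-266) = 204/470 - 1*(-441) = 204*(1/470) + 441 = 102/235 + 441 = 103737/235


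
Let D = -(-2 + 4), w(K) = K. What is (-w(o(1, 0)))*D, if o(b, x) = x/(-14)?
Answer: 0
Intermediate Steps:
o(b, x) = -x/14 (o(b, x) = x*(-1/14) = -x/14)
D = -2 (D = -1*2 = -2)
(-w(o(1, 0)))*D = -(-1)*0/14*(-2) = -1*0*(-2) = 0*(-2) = 0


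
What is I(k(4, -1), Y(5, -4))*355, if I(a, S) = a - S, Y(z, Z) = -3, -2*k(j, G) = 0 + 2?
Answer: 710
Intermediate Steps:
k(j, G) = -1 (k(j, G) = -(0 + 2)/2 = -1/2*2 = -1)
I(k(4, -1), Y(5, -4))*355 = (-1 - 1*(-3))*355 = (-1 + 3)*355 = 2*355 = 710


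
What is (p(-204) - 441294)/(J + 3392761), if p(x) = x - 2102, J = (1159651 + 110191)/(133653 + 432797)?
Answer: -62819305000/480457684573 ≈ -0.13075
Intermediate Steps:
J = 634921/283225 (J = 1269842/566450 = 1269842*(1/566450) = 634921/283225 ≈ 2.2418)
p(x) = -2102 + x
(p(-204) - 441294)/(J + 3392761) = ((-2102 - 204) - 441294)/(634921/283225 + 3392761) = (-2306 - 441294)/(960915369146/283225) = -443600*283225/960915369146 = -62819305000/480457684573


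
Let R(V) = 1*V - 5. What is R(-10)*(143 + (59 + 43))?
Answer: -3675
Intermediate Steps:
R(V) = -5 + V (R(V) = V - 5 = -5 + V)
R(-10)*(143 + (59 + 43)) = (-5 - 10)*(143 + (59 + 43)) = -15*(143 + 102) = -15*245 = -3675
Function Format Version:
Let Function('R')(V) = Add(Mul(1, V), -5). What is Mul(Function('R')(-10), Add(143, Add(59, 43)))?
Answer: -3675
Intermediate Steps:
Function('R')(V) = Add(-5, V) (Function('R')(V) = Add(V, -5) = Add(-5, V))
Mul(Function('R')(-10), Add(143, Add(59, 43))) = Mul(Add(-5, -10), Add(143, Add(59, 43))) = Mul(-15, Add(143, 102)) = Mul(-15, 245) = -3675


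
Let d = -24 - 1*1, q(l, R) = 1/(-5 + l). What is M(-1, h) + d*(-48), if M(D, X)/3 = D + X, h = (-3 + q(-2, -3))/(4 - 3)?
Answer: 8313/7 ≈ 1187.6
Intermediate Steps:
d = -25 (d = -24 - 1 = -25)
h = -22/7 (h = (-3 + 1/(-5 - 2))/(4 - 3) = (-3 + 1/(-7))/1 = (-3 - ⅐)*1 = -22/7*1 = -22/7 ≈ -3.1429)
M(D, X) = 3*D + 3*X (M(D, X) = 3*(D + X) = 3*D + 3*X)
M(-1, h) + d*(-48) = (3*(-1) + 3*(-22/7)) - 25*(-48) = (-3 - 66/7) + 1200 = -87/7 + 1200 = 8313/7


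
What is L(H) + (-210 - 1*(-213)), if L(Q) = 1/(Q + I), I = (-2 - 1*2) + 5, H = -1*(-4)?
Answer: 16/5 ≈ 3.2000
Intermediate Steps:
H = 4
I = 1 (I = (-2 - 2) + 5 = -4 + 5 = 1)
L(Q) = 1/(1 + Q) (L(Q) = 1/(Q + 1) = 1/(1 + Q))
L(H) + (-210 - 1*(-213)) = 1/(1 + 4) + (-210 - 1*(-213)) = 1/5 + (-210 + 213) = ⅕ + 3 = 16/5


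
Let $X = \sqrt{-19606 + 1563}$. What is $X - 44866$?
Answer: $-44866 + i \sqrt{18043} \approx -44866.0 + 134.32 i$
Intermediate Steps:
$X = i \sqrt{18043}$ ($X = \sqrt{-18043} = i \sqrt{18043} \approx 134.32 i$)
$X - 44866 = i \sqrt{18043} - 44866 = -44866 + i \sqrt{18043}$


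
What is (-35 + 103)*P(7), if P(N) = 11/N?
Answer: 748/7 ≈ 106.86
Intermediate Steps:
(-35 + 103)*P(7) = (-35 + 103)*(11/7) = 68*(11*(1/7)) = 68*(11/7) = 748/7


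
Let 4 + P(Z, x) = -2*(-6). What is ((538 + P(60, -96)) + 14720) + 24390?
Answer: 39656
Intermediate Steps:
P(Z, x) = 8 (P(Z, x) = -4 - 2*(-6) = -4 + 12 = 8)
((538 + P(60, -96)) + 14720) + 24390 = ((538 + 8) + 14720) + 24390 = (546 + 14720) + 24390 = 15266 + 24390 = 39656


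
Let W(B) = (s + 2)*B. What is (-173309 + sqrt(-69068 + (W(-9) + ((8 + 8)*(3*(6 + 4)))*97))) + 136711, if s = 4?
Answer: -36598 + I*sqrt(22562) ≈ -36598.0 + 150.21*I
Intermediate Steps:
W(B) = 6*B (W(B) = (4 + 2)*B = 6*B)
(-173309 + sqrt(-69068 + (W(-9) + ((8 + 8)*(3*(6 + 4)))*97))) + 136711 = (-173309 + sqrt(-69068 + (6*(-9) + ((8 + 8)*(3*(6 + 4)))*97))) + 136711 = (-173309 + sqrt(-69068 + (-54 + (16*(3*10))*97))) + 136711 = (-173309 + sqrt(-69068 + (-54 + (16*30)*97))) + 136711 = (-173309 + sqrt(-69068 + (-54 + 480*97))) + 136711 = (-173309 + sqrt(-69068 + (-54 + 46560))) + 136711 = (-173309 + sqrt(-69068 + 46506)) + 136711 = (-173309 + sqrt(-22562)) + 136711 = (-173309 + I*sqrt(22562)) + 136711 = -36598 + I*sqrt(22562)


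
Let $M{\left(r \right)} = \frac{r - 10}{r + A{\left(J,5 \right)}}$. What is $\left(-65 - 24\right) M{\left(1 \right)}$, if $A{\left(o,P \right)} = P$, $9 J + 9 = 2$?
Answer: $\frac{267}{2} \approx 133.5$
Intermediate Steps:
$J = - \frac{7}{9}$ ($J = -1 + \frac{1}{9} \cdot 2 = -1 + \frac{2}{9} = - \frac{7}{9} \approx -0.77778$)
$M{\left(r \right)} = \frac{-10 + r}{5 + r}$ ($M{\left(r \right)} = \frac{r - 10}{r + 5} = \frac{-10 + r}{5 + r}$)
$\left(-65 - 24\right) M{\left(1 \right)} = \left(-65 - 24\right) \frac{-10 + 1}{5 + 1} = - 89 \cdot \frac{1}{6} \left(-9\right) = \left(-89\right) \left(- \frac{3}{2}\right) = \frac{267}{2}$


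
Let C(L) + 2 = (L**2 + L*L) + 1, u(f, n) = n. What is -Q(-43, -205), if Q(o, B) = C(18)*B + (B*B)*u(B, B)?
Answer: 8747760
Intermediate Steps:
C(L) = -1 + 2*L**2 (C(L) = -2 + ((L**2 + L*L) + 1) = -2 + ((L**2 + L**2) + 1) = -2 + (2*L**2 + 1) = -2 + (1 + 2*L**2) = -1 + 2*L**2)
Q(o, B) = B**3 + 647*B (Q(o, B) = (-1 + 2*18**2)*B + (B*B)*B = (-1 + 2*324)*B + B**2*B = (-1 + 648)*B + B**3 = 647*B + B**3 = B**3 + 647*B)
-Q(-43, -205) = -(-205)*(647 + (-205)**2) = -(-205)*(647 + 42025) = -(-205)*42672 = -1*(-8747760) = 8747760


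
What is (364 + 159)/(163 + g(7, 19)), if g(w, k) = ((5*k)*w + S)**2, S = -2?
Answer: 523/439732 ≈ 0.0011894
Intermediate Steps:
g(w, k) = (-2 + 5*k*w)**2 (g(w, k) = ((5*k)*w - 2)**2 = (5*k*w - 2)**2 = (-2 + 5*k*w)**2)
(364 + 159)/(163 + g(7, 19)) = (364 + 159)/(163 + (-2 + 5*19*7)**2) = 523/(163 + (-2 + 665)**2) = 523/(163 + 663**2) = 523/(163 + 439569) = 523/439732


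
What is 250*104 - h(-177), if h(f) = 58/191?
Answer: 4965942/191 ≈ 26000.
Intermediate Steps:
h(f) = 58/191 (h(f) = 58*(1/191) = 58/191)
250*104 - h(-177) = 250*104 - 1*58/191 = 26000 - 58/191 = 4965942/191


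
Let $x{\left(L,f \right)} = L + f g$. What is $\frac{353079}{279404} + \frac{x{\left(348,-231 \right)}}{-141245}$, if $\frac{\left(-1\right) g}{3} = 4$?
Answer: $\frac{753829275}{607144892} \approx 1.2416$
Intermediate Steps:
$g = -12$ ($g = \left(-3\right) 4 = -12$)
$x{\left(L,f \right)} = L - 12 f$ ($x{\left(L,f \right)} = L + f \left(-12\right) = L - 12 f$)
$\frac{353079}{279404} + \frac{x{\left(348,-231 \right)}}{-141245} = \frac{353079}{279404} + \frac{348 - -2772}{-141245} = 353079 \cdot \frac{1}{279404} + \left(348 + 2772\right) \left(- \frac{1}{141245}\right) = \frac{353079}{279404} + 3120 \left(- \frac{1}{141245}\right) = \frac{353079}{279404} - \frac{48}{2173} = \frac{753829275}{607144892}$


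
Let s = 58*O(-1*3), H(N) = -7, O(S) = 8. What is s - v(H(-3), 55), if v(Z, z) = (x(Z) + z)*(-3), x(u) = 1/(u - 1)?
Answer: 5029/8 ≈ 628.63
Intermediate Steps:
x(u) = 1/(-1 + u)
s = 464 (s = 58*8 = 464)
v(Z, z) = -3*z - 3/(-1 + Z) (v(Z, z) = (1/(-1 + Z) + z)*(-3) = (z + 1/(-1 + Z))*(-3) = -3*z - 3/(-1 + Z))
s - v(H(-3), 55) = 464 - 3*(-1 - 1*55*(-1 - 7))/(-1 - 7) = 464 - 3*(-1 - 1*55*(-8))/(-8) = 464 - 3*(-1)*(-1 + 440)/8 = 464 - 3*(-1)*439/8 = 464 - 1*(-1317/8) = 464 + 1317/8 = 5029/8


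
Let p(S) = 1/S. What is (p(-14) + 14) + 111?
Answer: 1749/14 ≈ 124.93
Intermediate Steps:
(p(-14) + 14) + 111 = (1/(-14) + 14) + 111 = (-1/14 + 14) + 111 = 195/14 + 111 = 1749/14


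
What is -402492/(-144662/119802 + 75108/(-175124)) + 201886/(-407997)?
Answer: 107664643595630122969/437728209362559 ≈ 2.4596e+5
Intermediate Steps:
-402492/(-144662/119802 + 75108/(-175124)) + 201886/(-407997) = -402492/(-144662*1/119802 + 75108*(-1/175124)) + 201886*(-1/407997) = -402492/(-72331/59901 - 18777/43781) - 201886/407997 = -402492/(-4291484588/2622525681) - 201886/407997 = -402492*(-2622525681/4291484588) - 201886/407997 = 263886401599263/1072871147 - 201886/407997 = 107664643595630122969/437728209362559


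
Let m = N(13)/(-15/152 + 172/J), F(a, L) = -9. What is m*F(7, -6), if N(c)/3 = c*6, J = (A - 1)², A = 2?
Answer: -320112/26129 ≈ -12.251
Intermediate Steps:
J = 1 (J = (2 - 1)² = 1² = 1)
N(c) = 18*c (N(c) = 3*(c*6) = 3*(6*c) = 18*c)
m = 35568/26129 (m = (18*13)/(-15/152 + 172/1) = 234/(-15*1/152 + 172*1) = 234/(-15/152 + 172) = 234/(26129/152) = 234*(152/26129) = 35568/26129 ≈ 1.3612)
m*F(7, -6) = (35568/26129)*(-9) = -320112/26129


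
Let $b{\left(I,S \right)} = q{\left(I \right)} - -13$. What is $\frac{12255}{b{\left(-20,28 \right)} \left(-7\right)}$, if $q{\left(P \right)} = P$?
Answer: $\frac{12255}{49} \approx 250.1$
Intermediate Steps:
$b{\left(I,S \right)} = 13 + I$ ($b{\left(I,S \right)} = I - -13 = I + 13 = 13 + I$)
$\frac{12255}{b{\left(-20,28 \right)} \left(-7\right)} = \frac{12255}{\left(13 - 20\right) \left(-7\right)} = \frac{12255}{\left(-7\right) \left(-7\right)} = \frac{12255}{49}$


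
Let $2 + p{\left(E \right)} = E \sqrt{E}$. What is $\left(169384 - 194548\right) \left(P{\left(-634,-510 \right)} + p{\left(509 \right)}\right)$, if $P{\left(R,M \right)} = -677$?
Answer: $17086356 - 12808476 \sqrt{509} \approx -2.7189 \cdot 10^{8}$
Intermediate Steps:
$p{\left(E \right)} = -2 + E^{\frac{3}{2}}$ ($p{\left(E \right)} = -2 + E \sqrt{E} = -2 + E^{\frac{3}{2}}$)
$\left(169384 - 194548\right) \left(P{\left(-634,-510 \right)} + p{\left(509 \right)}\right) = \left(169384 - 194548\right) \left(-677 - \left(2 - 509^{\frac{3}{2}}\right)\right) = - 25164 \left(-677 - \left(2 - 509 \sqrt{509}\right)\right) = - 25164 \left(-679 + 509 \sqrt{509}\right) = 17086356 - 12808476 \sqrt{509}$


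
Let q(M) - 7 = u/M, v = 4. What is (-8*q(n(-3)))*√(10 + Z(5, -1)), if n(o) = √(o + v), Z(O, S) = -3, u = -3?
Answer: -32*√7 ≈ -84.664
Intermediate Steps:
n(o) = √(4 + o) (n(o) = √(o + 4) = √(4 + o))
q(M) = 7 - 3/M
(-8*q(n(-3)))*√(10 + Z(5, -1)) = (-8*(7 - 3/√(4 - 3)))*√(10 - 3) = (-8*(7 - 3/(√1)))*√7 = (-8*(7 - 3/1))*√7 = (-8*(7 - 3*1))*√7 = (-8*(7 - 3))*√7 = (-8*4)*√7 = -32*√7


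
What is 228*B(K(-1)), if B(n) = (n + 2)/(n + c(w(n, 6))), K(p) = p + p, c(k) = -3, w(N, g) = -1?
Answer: 0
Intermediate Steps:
K(p) = 2*p
B(n) = (2 + n)/(-3 + n) (B(n) = (n + 2)/(n - 3) = (2 + n)/(-3 + n))
228*B(K(-1)) = 228*((2 + 2*(-1))/(-3 + 2*(-1))) = 228*((2 - 2)/(-3 - 2)) = 228*(0/(-5)) = 228*(-1/5*0) = 228*0 = 0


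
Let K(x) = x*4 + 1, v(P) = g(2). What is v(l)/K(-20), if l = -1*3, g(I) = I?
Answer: -2/79 ≈ -0.025316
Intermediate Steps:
l = -3
v(P) = 2
K(x) = 1 + 4*x (K(x) = 4*x + 1 = 1 + 4*x)
v(l)/K(-20) = 2/(1 + 4*(-20)) = 2/(1 - 80) = 2/(-79) = 2*(-1/79) = -2/79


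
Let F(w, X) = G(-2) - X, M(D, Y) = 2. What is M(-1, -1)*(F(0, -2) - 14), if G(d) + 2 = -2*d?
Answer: -20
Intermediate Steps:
G(d) = -2 - 2*d
F(w, X) = 2 - X (F(w, X) = (-2 - 2*(-2)) - X = (-2 + 4) - X = 2 - X)
M(-1, -1)*(F(0, -2) - 14) = 2*((2 - 1*(-2)) - 14) = 2*((2 + 2) - 14) = 2*(4 - 14) = 2*(-10) = -20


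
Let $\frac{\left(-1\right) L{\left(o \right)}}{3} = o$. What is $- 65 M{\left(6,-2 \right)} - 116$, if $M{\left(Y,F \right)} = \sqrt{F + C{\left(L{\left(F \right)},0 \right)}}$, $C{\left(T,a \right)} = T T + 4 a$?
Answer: $-116 - 65 \sqrt{34} \approx -495.01$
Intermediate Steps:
$L{\left(o \right)} = - 3 o$
$C{\left(T,a \right)} = T^{2} + 4 a$
$M{\left(Y,F \right)} = \sqrt{F + 9 F^{2}}$ ($M{\left(Y,F \right)} = \sqrt{F + \left(\left(- 3 F\right)^{2} + 4 \cdot 0\right)} = \sqrt{F + \left(9 F^{2} + 0\right)} = \sqrt{F + 9 F^{2}}$)
$- 65 M{\left(6,-2 \right)} - 116 = - 65 \sqrt{- 2 \left(1 + 9 \left(-2\right)\right)} - 116 = - 65 \sqrt{- 2 \left(1 - 18\right)} - 116 = - 65 \sqrt{\left(-2\right) \left(-17\right)} - 116 = - 65 \sqrt{34} - 116 = -116 - 65 \sqrt{34}$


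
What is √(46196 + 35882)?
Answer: √82078 ≈ 286.49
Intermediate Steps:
√(46196 + 35882) = √82078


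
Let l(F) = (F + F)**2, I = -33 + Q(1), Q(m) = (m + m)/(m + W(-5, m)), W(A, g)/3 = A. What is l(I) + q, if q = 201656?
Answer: 10096440/49 ≈ 2.0605e+5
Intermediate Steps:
W(A, g) = 3*A
Q(m) = 2*m/(-15 + m) (Q(m) = (m + m)/(m + 3*(-5)) = (2*m)/(m - 15) = (2*m)/(-15 + m) = 2*m/(-15 + m))
I = -232/7 (I = -33 + 2*1/(-15 + 1) = -33 + 2*1/(-14) = -33 + 2*1*(-1/14) = -33 - 1/7 = -232/7 ≈ -33.143)
l(F) = 4*F**2 (l(F) = (2*F)**2 = 4*F**2)
l(I) + q = 4*(-232/7)**2 + 201656 = 4*(53824/49) + 201656 = 215296/49 + 201656 = 10096440/49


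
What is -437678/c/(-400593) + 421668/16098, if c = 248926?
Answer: 3503991850098439/133771714597797 ≈ 26.194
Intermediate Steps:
-437678/c/(-400593) + 421668/16098 = -437678/248926/(-400593) + 421668/16098 = -437678*1/248926*(-1/400593) + 421668*(1/16098) = -218839/124463*(-1/400593) + 70278/2683 = 218839/49859006559 + 70278/2683 = 3503991850098439/133771714597797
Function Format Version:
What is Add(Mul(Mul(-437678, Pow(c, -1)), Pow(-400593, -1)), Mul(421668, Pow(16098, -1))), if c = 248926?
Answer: Rational(3503991850098439, 133771714597797) ≈ 26.194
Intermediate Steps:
Add(Mul(Mul(-437678, Pow(c, -1)), Pow(-400593, -1)), Mul(421668, Pow(16098, -1))) = Add(Mul(Mul(-437678, Pow(248926, -1)), Pow(-400593, -1)), Mul(421668, Pow(16098, -1))) = Add(Mul(Mul(-437678, Rational(1, 248926)), Rational(-1, 400593)), Mul(421668, Rational(1, 16098))) = Add(Mul(Rational(-218839, 124463), Rational(-1, 400593)), Rational(70278, 2683)) = Add(Rational(218839, 49859006559), Rational(70278, 2683)) = Rational(3503991850098439, 133771714597797)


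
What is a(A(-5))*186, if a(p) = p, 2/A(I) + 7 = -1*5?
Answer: -31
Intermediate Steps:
A(I) = -1/6 (A(I) = 2/(-7 - 1*5) = 2/(-7 - 5) = 2/(-12) = 2*(-1/12) = -1/6)
a(A(-5))*186 = -1/6*186 = -31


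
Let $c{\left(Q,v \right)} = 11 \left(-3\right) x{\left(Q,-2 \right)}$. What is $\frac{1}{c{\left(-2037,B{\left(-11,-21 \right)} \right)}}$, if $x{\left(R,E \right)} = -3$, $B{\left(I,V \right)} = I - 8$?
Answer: $\frac{1}{99} \approx 0.010101$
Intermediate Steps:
$B{\left(I,V \right)} = -8 + I$ ($B{\left(I,V \right)} = I - 8 = -8 + I$)
$c{\left(Q,v \right)} = 99$ ($c{\left(Q,v \right)} = 11 \left(-3\right) \left(-3\right) = \left(-33\right) \left(-3\right) = 99$)
$\frac{1}{c{\left(-2037,B{\left(-11,-21 \right)} \right)}} = \frac{1}{99}$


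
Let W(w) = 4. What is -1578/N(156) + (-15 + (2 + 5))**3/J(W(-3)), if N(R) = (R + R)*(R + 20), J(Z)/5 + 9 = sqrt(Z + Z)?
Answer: 42076421/3340480 + 1024*sqrt(2)/365 ≈ 16.563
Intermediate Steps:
J(Z) = -45 + 5*sqrt(2)*sqrt(Z) (J(Z) = -45 + 5*sqrt(Z + Z) = -45 + 5*sqrt(2*Z) = -45 + 5*(sqrt(2)*sqrt(Z)) = -45 + 5*sqrt(2)*sqrt(Z))
N(R) = 2*R*(20 + R) (N(R) = (2*R)*(20 + R) = 2*R*(20 + R))
-1578/N(156) + (-15 + (2 + 5))**3/J(W(-3)) = -1578*1/(312*(20 + 156)) + (-15 + (2 + 5))**3/(-45 + 5*sqrt(2)*sqrt(4)) = -1578/(2*156*176) + (-15 + 7)**3/(-45 + 5*sqrt(2)*2) = -1578/54912 + (-8)**3/(-45 + 10*sqrt(2)) = -1578*1/54912 - 512/(-45 + 10*sqrt(2)) = -263/9152 - 512/(-45 + 10*sqrt(2))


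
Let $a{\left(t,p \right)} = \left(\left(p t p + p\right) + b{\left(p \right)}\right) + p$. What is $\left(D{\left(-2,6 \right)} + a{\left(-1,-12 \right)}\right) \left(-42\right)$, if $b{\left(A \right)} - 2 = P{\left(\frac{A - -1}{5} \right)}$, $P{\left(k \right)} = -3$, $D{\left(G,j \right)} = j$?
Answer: $6846$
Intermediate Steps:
$b{\left(A \right)} = -1$ ($b{\left(A \right)} = 2 - 3 = -1$)
$a{\left(t,p \right)} = -1 + 2 p + t p^{2}$ ($a{\left(t,p \right)} = \left(\left(p t p + p\right) - 1\right) + p = \left(\left(t p^{2} + p\right) - 1\right) + p = \left(\left(p + t p^{2}\right) - 1\right) + p = \left(-1 + p + t p^{2}\right) + p = -1 + 2 p + t p^{2}$)
$\left(D{\left(-2,6 \right)} + a{\left(-1,-12 \right)}\right) \left(-42\right) = \left(6 - 169\right) \left(-42\right) = \left(-163\right) \left(-42\right) = 6846$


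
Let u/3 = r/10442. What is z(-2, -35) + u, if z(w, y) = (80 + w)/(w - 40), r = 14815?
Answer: 175369/73094 ≈ 2.3992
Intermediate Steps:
u = 44445/10442 (u = 3*(14815/10442) = 44445/10442 ≈ 4.2564)
z(w, y) = (80 + w)/(-40 + w)
z(-2, -35) + u = (80 - 2)/(-40 - 2) + 44445/10442 = 78/(-42) + 44445/10442 = -1/42*78 + 44445/10442 = -13/7 + 44445/10442 = 175369/73094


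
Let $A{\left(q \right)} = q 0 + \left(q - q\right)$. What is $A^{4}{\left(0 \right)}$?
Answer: $0$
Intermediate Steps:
$A{\left(q \right)} = 0$ ($A{\left(q \right)} = 0 + 0 = 0$)
$A^{4}{\left(0 \right)} = 0^{4} = 0$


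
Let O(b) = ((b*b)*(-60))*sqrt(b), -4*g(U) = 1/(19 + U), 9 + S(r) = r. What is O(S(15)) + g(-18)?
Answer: -1/4 - 2160*sqrt(6) ≈ -5291.1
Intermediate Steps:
S(r) = -9 + r
g(U) = -1/(4*(19 + U))
O(b) = -60*b**(5/2) (O(b) = (b**2*(-60))*sqrt(b) = (-60*b**2)*sqrt(b) = -60*b**(5/2))
O(S(15)) + g(-18) = -60*(-9 + 15)**(5/2) - 1/(76 + 4*(-18)) = -2160*sqrt(6) - 1/(76 - 72) = -2160*sqrt(6) - 1/4 = -1/4 - 2160*sqrt(6)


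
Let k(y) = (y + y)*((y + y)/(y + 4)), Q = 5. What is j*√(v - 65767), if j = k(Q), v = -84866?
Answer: 100*I*√16737/3 ≈ 4312.4*I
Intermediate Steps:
k(y) = 4*y²/(4 + y) (k(y) = (2*y)*((2*y)/(4 + y)) = (2*y)*(2*y/(4 + y)) = 4*y²/(4 + y))
j = 100/9 (j = 4*5²/(4 + 5) = 4*25/9 = 4*25*(⅑) = 100/9 ≈ 11.111)
j*√(v - 65767) = 100*√(-84866 - 65767)/9 = 100*√(-150633)/9 = 100*(3*I*√16737)/9 = 100*I*√16737/3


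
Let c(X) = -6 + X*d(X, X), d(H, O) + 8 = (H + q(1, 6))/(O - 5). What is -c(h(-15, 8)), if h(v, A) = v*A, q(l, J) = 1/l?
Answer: -20994/25 ≈ -839.76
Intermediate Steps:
h(v, A) = A*v
d(H, O) = -8 + (1 + H)/(-5 + O) (d(H, O) = -8 + (H + 1/1)/(O - 5) = -8 + (H + 1)/(-5 + O) = -8 + (1 + H)/(-5 + O))
c(X) = -6 + X*(41 - 7*X)/(-5 + X) (c(X) = -6 + X*((41 + X - 8*X)/(-5 + X)) = -6 + X*((41 - 7*X)/(-5 + X)) = -6 + X*(41 - 7*X)/(-5 + X))
-c(h(-15, 8)) = -(30 - 7*(8*(-15))² + 35*(8*(-15)))/(-5 + 8*(-15)) = -(30 - 7*(-120)² + 35*(-120))/(-5 - 120) = -(30 - 7*14400 - 4200)/(-125) = -(-1)*(30 - 100800 - 4200)/125 = -(-1)*(-104970)/125 = -1*20994/25 = -20994/25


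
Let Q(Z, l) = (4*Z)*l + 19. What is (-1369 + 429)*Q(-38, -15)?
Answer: -2161060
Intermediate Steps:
Q(Z, l) = 19 + 4*Z*l (Q(Z, l) = 4*Z*l + 19 = 19 + 4*Z*l)
(-1369 + 429)*Q(-38, -15) = (-1369 + 429)*(19 + 4*(-38)*(-15)) = -940*(19 + 2280) = -940*2299 = -2161060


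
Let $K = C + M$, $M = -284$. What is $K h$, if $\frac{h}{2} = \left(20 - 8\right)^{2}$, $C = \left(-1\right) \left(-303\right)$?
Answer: $5472$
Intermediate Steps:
$C = 303$
$K = 19$ ($K = 303 - 284 = 19$)
$h = 288$ ($h = 2 \left(20 - 8\right)^{2} = 2 \cdot 12^{2} = 2 \cdot 144 = 288$)
$K h = 19 \cdot 288 = 5472$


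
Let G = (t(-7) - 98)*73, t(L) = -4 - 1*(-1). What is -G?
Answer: 7373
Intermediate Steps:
t(L) = -3 (t(L) = -4 + 1 = -3)
G = -7373 (G = (-3 - 98)*73 = -101*73 = -7373)
-G = -1*(-7373) = 7373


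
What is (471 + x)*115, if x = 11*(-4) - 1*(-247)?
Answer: 77510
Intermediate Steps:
x = 203 (x = -44 + 247 = 203)
(471 + x)*115 = (471 + 203)*115 = 674*115 = 77510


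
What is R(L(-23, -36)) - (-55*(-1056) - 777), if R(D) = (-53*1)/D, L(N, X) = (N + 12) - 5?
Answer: -916795/16 ≈ -57300.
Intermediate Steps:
L(N, X) = 7 + N (L(N, X) = (12 + N) - 5 = 7 + N)
R(D) = -53/D
R(L(-23, -36)) - (-55*(-1056) - 777) = -53/(7 - 23) - (-55*(-1056) - 777) = -53/(-16) - (58080 - 777) = -53*(-1/16) - 1*57303 = 53/16 - 57303 = -916795/16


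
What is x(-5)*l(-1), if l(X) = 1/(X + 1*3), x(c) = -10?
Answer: -5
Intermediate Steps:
l(X) = 1/(3 + X) (l(X) = 1/(X + 3) = 1/(3 + X))
x(-5)*l(-1) = -10/(3 - 1) = -10/2 = -10*½ = -5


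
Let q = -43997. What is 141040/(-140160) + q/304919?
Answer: -614654941/534218088 ≈ -1.1506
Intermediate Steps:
141040/(-140160) + q/304919 = 141040/(-140160) - 43997/304919 = 141040*(-1/140160) - 43997*1/304919 = -1763/1752 - 43997/304919 = -614654941/534218088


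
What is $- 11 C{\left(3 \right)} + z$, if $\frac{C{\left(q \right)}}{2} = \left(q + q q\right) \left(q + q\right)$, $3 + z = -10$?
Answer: $-1597$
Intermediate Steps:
$z = -13$ ($z = -3 - 10 = -13$)
$C{\left(q \right)} = 4 q \left(q + q^{2}\right)$ ($C{\left(q \right)} = 2 \left(q + q q\right) \left(q + q\right) = 2 \left(q + q^{2}\right) 2 q = 2 \cdot 2 q \left(q + q^{2}\right) = 4 q \left(q + q^{2}\right)$)
$- 11 C{\left(3 \right)} + z = - 11 \cdot 4 \cdot 3^{2} \left(1 + 3\right) - 13 = - 11 \cdot 4 \cdot 9 \cdot 4 - 13 = \left(-11\right) 144 - 13 = -1584 - 13 = -1597$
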